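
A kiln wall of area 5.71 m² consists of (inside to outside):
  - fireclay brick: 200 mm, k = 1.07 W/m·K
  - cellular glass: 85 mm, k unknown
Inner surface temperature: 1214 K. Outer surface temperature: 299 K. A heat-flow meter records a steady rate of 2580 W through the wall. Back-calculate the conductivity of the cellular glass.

k ≈ 0.0462 W/(m·K)

Model the wall as resistances in series:
R_fireclay brick = L/(kA) = 0.2/(1.07×5.71) = 0.03273 K/W
Sum of known resistances R_other = 0.03273 K/W
Total R = ΔT/Q = 915/2580 = 0.3547 K/W
R_cellular glass = R_total − R_other = 0.3219 K/W
k = L/(R·A) = 0.085/(0.3219×5.71)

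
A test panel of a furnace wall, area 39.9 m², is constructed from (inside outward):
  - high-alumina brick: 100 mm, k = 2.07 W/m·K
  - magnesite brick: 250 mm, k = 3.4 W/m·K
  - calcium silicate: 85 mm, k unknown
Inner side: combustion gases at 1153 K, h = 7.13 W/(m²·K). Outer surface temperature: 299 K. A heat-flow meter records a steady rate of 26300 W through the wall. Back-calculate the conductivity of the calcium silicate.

Thermal resistances in series:
R_inner film = 1/(h_i·A) = 1/(7.13×39.9) = 0.003515 K/W
R_high-alumina brick = L/(kA) = 0.1/(2.07×39.9) = 0.001211 K/W
R_magnesite brick = L/(kA) = 0.25/(3.4×39.9) = 0.001843 K/W
Sum of known resistances R_other = 0.006569 K/W
Total R = ΔT/Q = 854/26300 = 0.03247 K/W
R_calcium silicate = R_total − R_other = 0.0259 K/W
k = L/(R·A) = 0.085/(0.0259×39.9)

k ≈ 0.0822 W/(m·K)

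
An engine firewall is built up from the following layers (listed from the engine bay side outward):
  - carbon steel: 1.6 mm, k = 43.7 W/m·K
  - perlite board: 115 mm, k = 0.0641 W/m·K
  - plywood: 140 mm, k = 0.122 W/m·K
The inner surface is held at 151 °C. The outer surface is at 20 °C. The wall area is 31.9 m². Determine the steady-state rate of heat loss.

Series thermal resistances:
R_carbon steel = L/(kA) = 0.0016/(43.7×31.9) = 1.148×10^-6 K/W
R_perlite board = L/(kA) = 0.115/(0.0641×31.9) = 0.05624 K/W
R_plywood = L/(kA) = 0.14/(0.122×31.9) = 0.03597 K/W
R_total = 0.09221 K/W
Q = ΔT / R_total = 131 / 0.09221

Q ≈ 1420 W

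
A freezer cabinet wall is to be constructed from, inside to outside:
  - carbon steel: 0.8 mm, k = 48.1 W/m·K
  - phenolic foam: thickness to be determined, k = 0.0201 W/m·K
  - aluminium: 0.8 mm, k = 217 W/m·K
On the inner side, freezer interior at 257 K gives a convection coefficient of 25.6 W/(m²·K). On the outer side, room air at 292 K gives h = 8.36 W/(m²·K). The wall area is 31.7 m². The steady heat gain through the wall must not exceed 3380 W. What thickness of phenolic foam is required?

L ≈ 3.41 mm

Model the wall as resistances in series:
R_inner film = 1/(h_i·A) = 1/(25.6×31.7) = 0.001232 K/W
R_carbon steel = L/(kA) = 0.0008/(48.1×31.7) = 5.247×10^-7 K/W
R_aluminium = L/(kA) = 0.0008/(217×31.7) = 1.163×10^-7 K/W
R_outer film = 1/(h_o·A) = 1/(8.36×31.7) = 0.003773 K/W
Sum of the known resistances R_other = 0.005006 K/W
Required total resistance R_tot = ΔT/Q_allow = 35/3380 = 0.01036 K/W
R_phenolic foam = R_tot − R_other = 0.005349 K/W
L = R·k·A = 0.005349×0.0201×31.7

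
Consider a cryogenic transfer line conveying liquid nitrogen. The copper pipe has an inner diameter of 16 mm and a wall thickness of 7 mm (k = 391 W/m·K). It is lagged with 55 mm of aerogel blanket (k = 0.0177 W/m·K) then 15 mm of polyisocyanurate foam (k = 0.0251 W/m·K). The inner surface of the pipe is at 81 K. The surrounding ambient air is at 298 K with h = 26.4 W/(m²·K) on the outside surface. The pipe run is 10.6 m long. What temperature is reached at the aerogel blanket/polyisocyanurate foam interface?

T ≈ 279 K

Cylindrical conduction, so R = ln(r₂/r₁)/(2πkL) per layer, in series:
R_copper pipe wall = ln(15/8)/(2π×391×10.6) = 2.414×10^-5 K/W
R_aerogel blanket = ln(70/15)/(2π×0.0177×10.6) = 1.307 K/W
R_polyisocyanurate foam = ln(85/70)/(2π×0.0251×10.6) = 0.1161 K/W
R_outer film = 1/(h_o·2πr_oL) = 1/(26.4×2π×0.085×10.6) = 0.006691 K/W
R_total = 1.43 K/W
Q = ΔT/R_total = 217/1.43
Q = 152 W
T_interface = T_inner + Q·ΣR(inner→interface) = 81 + 152×1.307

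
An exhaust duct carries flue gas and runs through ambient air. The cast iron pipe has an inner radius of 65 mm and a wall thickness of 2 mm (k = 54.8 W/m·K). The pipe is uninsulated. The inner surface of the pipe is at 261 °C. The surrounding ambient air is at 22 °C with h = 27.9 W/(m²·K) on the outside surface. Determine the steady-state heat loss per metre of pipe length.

q′ ≈ 2800 W/m

For a radial system each layer contributes R = ln(r_out/r_in)/(2πkL); films add R = 1/(hA).
R_cast iron pipe wall = ln(67/65)/(2π×54.8×1) = 8.802×10^-5 K/W
R_outer film = 1/(h_o·2πr_oL) = 1/(27.9×2π×0.067×1) = 0.08514 K/W
R_total = 0.08523 K/W
Q = ΔT/R_total = 239/0.08523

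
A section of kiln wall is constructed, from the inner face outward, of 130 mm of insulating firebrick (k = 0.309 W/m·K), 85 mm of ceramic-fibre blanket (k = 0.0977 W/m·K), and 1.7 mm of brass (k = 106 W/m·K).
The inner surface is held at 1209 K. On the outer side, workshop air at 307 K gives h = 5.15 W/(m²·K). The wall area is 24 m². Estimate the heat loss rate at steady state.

Series thermal resistances:
R_insulating firebrick = L/(kA) = 0.13/(0.309×24) = 0.01753 K/W
R_ceramic-fibre blanket = L/(kA) = 0.085/(0.0977×24) = 0.03625 K/W
R_brass = L/(kA) = 0.0017/(106×24) = 6.682×10^-7 K/W
R_outer film = 1/(h_o·A) = 1/(5.15×24) = 0.008091 K/W
R_total = 0.06187 K/W
Q = ΔT / R_total = 902 / 0.06187

Q ≈ 14600 W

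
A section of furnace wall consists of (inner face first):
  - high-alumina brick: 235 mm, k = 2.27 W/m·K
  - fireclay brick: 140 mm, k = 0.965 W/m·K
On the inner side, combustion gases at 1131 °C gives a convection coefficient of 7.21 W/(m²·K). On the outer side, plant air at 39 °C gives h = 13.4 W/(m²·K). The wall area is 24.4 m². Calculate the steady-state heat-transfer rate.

Using the resistance-network approach (series):
R_inner film = 1/(h_i·A) = 1/(7.21×24.4) = 0.005684 K/W
R_high-alumina brick = L/(kA) = 0.235/(2.27×24.4) = 0.004243 K/W
R_fireclay brick = L/(kA) = 0.14/(0.965×24.4) = 0.005946 K/W
R_outer film = 1/(h_o·A) = 1/(13.4×24.4) = 0.003058 K/W
R_total = 0.01893 K/W
Q = ΔT / R_total = 1092 / 0.01893

Q ≈ 57700 W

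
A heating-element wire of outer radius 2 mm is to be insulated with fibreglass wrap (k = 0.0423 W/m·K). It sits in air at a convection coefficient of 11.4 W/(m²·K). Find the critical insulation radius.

r_cr ≈ 3.71 mm

For a cylinder r_cr = k/h = 0.0423/11.4
r_cr = 3.71 mm; since the bare radius (2 mm) is below r_cr, adding a thin layer of insulation will *increase* heat loss.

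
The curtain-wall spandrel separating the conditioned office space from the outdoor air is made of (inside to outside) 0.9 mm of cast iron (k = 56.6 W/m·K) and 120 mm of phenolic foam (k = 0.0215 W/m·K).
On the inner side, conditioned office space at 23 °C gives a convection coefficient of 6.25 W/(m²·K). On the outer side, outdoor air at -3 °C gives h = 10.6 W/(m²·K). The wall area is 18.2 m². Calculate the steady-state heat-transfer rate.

Q ≈ 81.1 W

Treating each layer as a thermal resistance in series:
R_inner film = 1/(h_i·A) = 1/(6.25×18.2) = 0.008791 K/W
R_cast iron = L/(kA) = 0.0009/(56.6×18.2) = 8.737×10^-7 K/W
R_phenolic foam = L/(kA) = 0.12/(0.0215×18.2) = 0.3067 K/W
R_outer film = 1/(h_o·A) = 1/(10.6×18.2) = 0.005183 K/W
R_total = 0.3206 K/W
Q = ΔT / R_total = 26 / 0.3206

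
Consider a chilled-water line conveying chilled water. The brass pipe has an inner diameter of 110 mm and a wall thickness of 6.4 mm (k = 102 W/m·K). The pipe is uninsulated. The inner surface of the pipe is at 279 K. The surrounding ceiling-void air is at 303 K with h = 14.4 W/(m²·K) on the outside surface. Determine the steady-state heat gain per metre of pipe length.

Cylindrical conduction, so R = ln(r₂/r₁)/(2πkL) per layer, in series:
R_brass pipe wall = ln(61.4/55)/(2π×102×1) = 1.718×10^-4 K/W
R_outer film = 1/(h_o·2πr_oL) = 1/(14.4×2π×0.0614×1) = 0.18 K/W
R_total = 0.1802 K/W
Q = ΔT/R_total = 24/0.1802

q′ ≈ 133 W/m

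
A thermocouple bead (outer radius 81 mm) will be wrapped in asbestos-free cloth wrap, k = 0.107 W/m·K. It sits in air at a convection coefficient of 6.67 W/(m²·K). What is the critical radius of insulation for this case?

For a sphere r_cr = 2k/h = 2×0.107/6.67
r_cr = 32.1 mm; since the bare radius (81 mm) is above r_cr, any added insulation will reduce heat loss.

r_cr ≈ 32.1 mm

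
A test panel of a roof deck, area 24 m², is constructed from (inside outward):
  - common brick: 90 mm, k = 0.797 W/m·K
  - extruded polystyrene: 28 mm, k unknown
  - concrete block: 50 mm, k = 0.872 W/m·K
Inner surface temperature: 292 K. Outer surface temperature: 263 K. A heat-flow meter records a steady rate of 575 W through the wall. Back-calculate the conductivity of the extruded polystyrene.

k ≈ 0.0269 W/(m·K)

Using the resistance-network approach (series):
R_common brick = L/(kA) = 0.09/(0.797×24) = 0.004705 K/W
R_concrete block = L/(kA) = 0.05/(0.872×24) = 0.002389 K/W
Sum of known resistances R_other = 0.007094 K/W
Total R = ΔT/Q = 29/575 = 0.05043 K/W
R_extruded polystyrene = R_total − R_other = 0.04334 K/W
k = L/(R·A) = 0.028/(0.04334×24)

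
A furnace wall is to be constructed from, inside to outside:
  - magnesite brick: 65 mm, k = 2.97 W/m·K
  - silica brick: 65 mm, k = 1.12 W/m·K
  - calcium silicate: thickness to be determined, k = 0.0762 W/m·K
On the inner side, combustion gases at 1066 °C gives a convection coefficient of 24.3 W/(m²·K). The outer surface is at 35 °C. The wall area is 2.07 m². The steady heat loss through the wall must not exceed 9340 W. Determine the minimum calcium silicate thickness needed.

L ≈ 8.19 mm

Thermal resistances in series:
R_inner film = 1/(h_i·A) = 1/(24.3×2.07) = 0.01988 K/W
R_magnesite brick = L/(kA) = 0.065/(2.97×2.07) = 0.01057 K/W
R_silica brick = L/(kA) = 0.065/(1.12×2.07) = 0.02804 K/W
Sum of the known resistances R_other = 0.05849 K/W
Required total resistance R_tot = ΔT/Q_allow = 1031/9340 = 0.1104 K/W
R_calcium silicate = R_tot − R_other = 0.0519 K/W
L = R·k·A = 0.0519×0.0762×2.07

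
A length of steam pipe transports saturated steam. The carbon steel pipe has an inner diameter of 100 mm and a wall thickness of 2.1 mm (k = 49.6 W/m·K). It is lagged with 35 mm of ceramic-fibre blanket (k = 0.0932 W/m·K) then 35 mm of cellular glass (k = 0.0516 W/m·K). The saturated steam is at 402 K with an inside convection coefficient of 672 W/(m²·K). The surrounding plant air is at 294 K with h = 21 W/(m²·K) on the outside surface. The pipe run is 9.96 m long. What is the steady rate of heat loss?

For a radial system each layer contributes R = ln(r_out/r_in)/(2πkL); films add R = 1/(hA).
R_inner film = 1/(h_i·2πr₁L) = 1/(672×2π×0.05×9.96) = 4.756×10^-4 K/W
R_carbon steel pipe wall = ln(52.1/50)/(2π×49.6×9.96) = 1.325×10^-5 K/W
R_ceramic-fibre blanket = ln(87.1/52.1)/(2π×0.0932×9.96) = 0.08811 K/W
R_cellular glass = ln(122.1/87.1)/(2π×0.0516×9.96) = 0.1046 K/W
R_outer film = 1/(h_o·2πr_oL) = 1/(21×2π×0.1221×9.96) = 0.006232 K/W
R_total = 0.1994 K/W
Q = ΔT/R_total = 108/0.1994

Q ≈ 542 W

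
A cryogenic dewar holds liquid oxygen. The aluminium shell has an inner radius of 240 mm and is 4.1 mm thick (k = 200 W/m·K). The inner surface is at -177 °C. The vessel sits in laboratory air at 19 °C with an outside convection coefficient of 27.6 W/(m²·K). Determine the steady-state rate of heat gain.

Q ≈ 4050 W

Radial (spherical) resistances in series:
R_aluminium shell = (1/0.24 − 1/0.2441)/(4π×200) = 2.785×10^-5 K/W
R_outer film = 1/(h·4πr_o²) = 1/(27.6×4π×0.2441²) = 0.04839 K/W
R_total = 0.04842 K/W
Q = ΔT/R_total = 196/0.04842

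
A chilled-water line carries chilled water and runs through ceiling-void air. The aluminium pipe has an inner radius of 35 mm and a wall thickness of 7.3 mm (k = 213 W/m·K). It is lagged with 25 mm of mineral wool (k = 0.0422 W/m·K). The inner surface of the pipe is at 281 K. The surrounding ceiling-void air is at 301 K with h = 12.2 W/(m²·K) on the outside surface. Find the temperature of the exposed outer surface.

Per-layer cylindrical resistances, series-summed:
R_aluminium pipe wall = ln(42.3/35)/(2π×213×1) = 1.416×10^-4 K/W
R_mineral wool = ln(67.3/42.3)/(2π×0.0422×1) = 1.751 K/W
R_outer film = 1/(h_o·2πr_oL) = 1/(12.2×2π×0.0673×1) = 0.1938 K/W
R_total = 1.945 K/W
Q = ΔT/R_total = 20/1.945
Q = 10.3 W/m
T_interface = T_inner + Q·ΣR(inner→interface) = 281 + 10.3×1.751

T ≈ 299 K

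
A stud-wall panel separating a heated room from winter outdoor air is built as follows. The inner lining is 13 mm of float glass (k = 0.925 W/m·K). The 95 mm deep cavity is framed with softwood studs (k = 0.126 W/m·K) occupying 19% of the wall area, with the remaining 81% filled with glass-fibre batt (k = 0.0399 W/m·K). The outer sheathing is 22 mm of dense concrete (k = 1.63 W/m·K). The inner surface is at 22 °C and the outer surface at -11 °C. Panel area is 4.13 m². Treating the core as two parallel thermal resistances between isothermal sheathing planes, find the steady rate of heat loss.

Sheathing layers in series; stud and cavity paths in parallel between them.
R_inner = 0.013/(0.925×4.13) = 0.003403 K/W
R_stud  = 0.095/(0.126×0.19×4.13) = 0.9608 K/W
R_cav   = 0.095/(0.0399×0.81×4.13) = 0.7117 K/W
1/R_core = 1/R_stud + 1/R_cav → R_core = 0.4089 K/W
R_outer = 0.022/(1.63×4.13) = 0.003268 K/W
R_total = 0.4155 K/W
Q = ΔT/R_total = 33/0.4155

Q ≈ 79.4 W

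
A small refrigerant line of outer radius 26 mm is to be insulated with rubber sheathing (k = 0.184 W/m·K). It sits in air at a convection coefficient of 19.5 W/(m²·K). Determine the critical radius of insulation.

r_cr ≈ 9.44 mm

For a cylinder r_cr = k/h = 0.184/19.5
r_cr = 9.44 mm; since the bare radius (26 mm) is above r_cr, any added insulation will reduce heat loss.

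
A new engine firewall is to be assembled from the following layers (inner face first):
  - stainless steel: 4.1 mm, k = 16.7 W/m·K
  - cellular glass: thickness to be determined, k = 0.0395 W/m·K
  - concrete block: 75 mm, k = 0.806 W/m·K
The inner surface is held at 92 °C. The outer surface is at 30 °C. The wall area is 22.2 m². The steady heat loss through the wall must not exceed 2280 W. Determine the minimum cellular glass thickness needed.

L ≈ 20.2 mm

Thermal resistances in series:
R_stainless steel = L/(kA) = 0.0041/(16.7×22.2) = 1.106×10^-5 K/W
R_concrete block = L/(kA) = 0.075/(0.806×22.2) = 0.004192 K/W
Sum of the known resistances R_other = 0.004203 K/W
Required total resistance R_tot = ΔT/Q_allow = 62/2280 = 0.02719 K/W
R_cellular glass = R_tot − R_other = 0.02299 K/W
L = R·k·A = 0.02299×0.0395×22.2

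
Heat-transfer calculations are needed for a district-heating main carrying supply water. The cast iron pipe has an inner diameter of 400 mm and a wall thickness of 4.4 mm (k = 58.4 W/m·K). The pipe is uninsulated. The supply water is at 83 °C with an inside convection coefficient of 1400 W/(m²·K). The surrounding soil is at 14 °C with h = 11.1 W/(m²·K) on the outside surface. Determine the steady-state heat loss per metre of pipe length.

Radial resistances (cylindrical: R_cond = ln(r_o/r_i)/(2πkL), R_conv = 1/(h·2πrL)):
R_inner film = 1/(h_i·2πr₁L) = 1/(1400×2π×0.2×1) = 5.684×10^-4 K/W
R_cast iron pipe wall = ln(204.4/200)/(2π×58.4×1) = 5.931×10^-5 K/W
R_outer film = 1/(h_o·2πr_oL) = 1/(11.1×2π×0.2044×1) = 0.07015 K/W
R_total = 0.07078 K/W
Q = ΔT/R_total = 69/0.07078

q′ ≈ 975 W/m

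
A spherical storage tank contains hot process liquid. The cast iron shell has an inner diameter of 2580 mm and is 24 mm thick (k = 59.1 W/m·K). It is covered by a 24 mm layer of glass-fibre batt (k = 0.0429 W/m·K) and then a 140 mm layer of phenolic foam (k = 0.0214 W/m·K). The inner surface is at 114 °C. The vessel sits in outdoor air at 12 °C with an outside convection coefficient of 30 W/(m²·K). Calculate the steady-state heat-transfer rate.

Q ≈ 352 W

Spherical conduction: R = (1/r_in − 1/r_out)/(4πk) per layer; series-sum.
R_cast iron shell = (1/1.29 − 1/1.314)/(4π×59.1) = 1.906×10^-5 K/W
R_glass-fibre batt = (1/1.314 − 1/1.338)/(4π×0.0429) = 0.02532 K/W
R_phenolic foam = (1/1.338 − 1/1.478)/(4π×0.0214) = 0.2633 K/W
R_outer film = 1/(h·4πr_o²) = 1/(30×4π×1.478²) = 0.001214 K/W
R_total = 0.2898 K/W
Q = ΔT/R_total = 102/0.2898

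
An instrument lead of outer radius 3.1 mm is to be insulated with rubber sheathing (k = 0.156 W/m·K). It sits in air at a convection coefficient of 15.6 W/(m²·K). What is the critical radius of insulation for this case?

r_cr ≈ 10 mm

For a cylinder r_cr = k/h = 0.156/15.6
r_cr = 10 mm; since the bare radius (3.1 mm) is below r_cr, adding a thin layer of insulation will *increase* heat loss.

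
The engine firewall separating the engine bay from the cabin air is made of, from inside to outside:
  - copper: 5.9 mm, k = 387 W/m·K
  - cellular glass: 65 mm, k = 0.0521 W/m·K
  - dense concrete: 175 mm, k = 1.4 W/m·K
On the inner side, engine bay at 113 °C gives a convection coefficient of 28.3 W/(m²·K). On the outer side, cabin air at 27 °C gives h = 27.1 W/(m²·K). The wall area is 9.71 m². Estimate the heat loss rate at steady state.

Q ≈ 578 W

Series thermal resistances:
R_inner film = 1/(h_i·A) = 1/(28.3×9.71) = 0.003639 K/W
R_copper = L/(kA) = 0.0059/(387×9.71) = 1.57×10^-6 K/W
R_cellular glass = L/(kA) = 0.065/(0.0521×9.71) = 0.1285 K/W
R_dense concrete = L/(kA) = 0.175/(1.4×9.71) = 0.01287 K/W
R_outer film = 1/(h_o·A) = 1/(27.1×9.71) = 0.0038 K/W
R_total = 0.1488 K/W
Q = ΔT / R_total = 86 / 0.1488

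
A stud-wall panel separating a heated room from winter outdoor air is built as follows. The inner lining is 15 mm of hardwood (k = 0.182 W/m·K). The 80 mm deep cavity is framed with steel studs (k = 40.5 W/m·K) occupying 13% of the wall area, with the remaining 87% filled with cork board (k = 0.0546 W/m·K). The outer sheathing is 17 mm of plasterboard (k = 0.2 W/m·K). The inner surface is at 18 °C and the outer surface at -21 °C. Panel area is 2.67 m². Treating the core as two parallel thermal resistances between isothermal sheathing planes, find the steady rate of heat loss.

Sheathing layers in series; stud and cavity paths in parallel between them.
R_inner = 0.015/(0.182×2.67) = 0.03087 K/W
R_stud  = 0.08/(40.5×0.13×2.67) = 0.005691 K/W
R_cav   = 0.08/(0.0546×0.87×2.67) = 0.6308 K/W
1/R_core = 1/R_stud + 1/R_cav → R_core = 0.00564 K/W
R_outer = 0.017/(0.2×2.67) = 0.03184 K/W
R_total = 0.06834 K/W
Q = ΔT/R_total = 39/0.06834

Q ≈ 571 W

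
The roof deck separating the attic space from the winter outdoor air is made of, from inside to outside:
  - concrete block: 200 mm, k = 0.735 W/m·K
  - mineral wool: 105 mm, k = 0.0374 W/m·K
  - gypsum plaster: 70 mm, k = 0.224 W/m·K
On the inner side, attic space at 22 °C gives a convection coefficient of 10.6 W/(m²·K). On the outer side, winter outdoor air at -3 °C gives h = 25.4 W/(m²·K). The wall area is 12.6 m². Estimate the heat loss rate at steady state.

Q ≈ 89.3 W

Series thermal resistances:
R_inner film = 1/(h_i·A) = 1/(10.6×12.6) = 0.007487 K/W
R_concrete block = L/(kA) = 0.2/(0.735×12.6) = 0.0216 K/W
R_mineral wool = L/(kA) = 0.105/(0.0374×12.6) = 0.2228 K/W
R_gypsum plaster = L/(kA) = 0.07/(0.224×12.6) = 0.0248 K/W
R_outer film = 1/(h_o·A) = 1/(25.4×12.6) = 0.003125 K/W
R_total = 0.2798 K/W
Q = ΔT / R_total = 25 / 0.2798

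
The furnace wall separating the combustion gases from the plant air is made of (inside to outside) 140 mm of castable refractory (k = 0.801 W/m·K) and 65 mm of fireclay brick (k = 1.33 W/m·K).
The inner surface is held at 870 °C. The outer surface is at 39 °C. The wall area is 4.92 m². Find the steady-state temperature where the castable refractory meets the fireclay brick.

Series thermal resistances:
R_castable refractory = L/(kA) = 0.14/(0.801×4.92) = 0.03552 K/W
R_fireclay brick = L/(kA) = 0.065/(1.33×4.92) = 0.009933 K/W
R_total = 0.04546 K/W;  Q = ΔT/R_total = 831/0.04546 = 18280 W
T_interface = T_inner − Q·ΣR(inner→interface) = 870 − 18300×0.03552

T ≈ 221 °C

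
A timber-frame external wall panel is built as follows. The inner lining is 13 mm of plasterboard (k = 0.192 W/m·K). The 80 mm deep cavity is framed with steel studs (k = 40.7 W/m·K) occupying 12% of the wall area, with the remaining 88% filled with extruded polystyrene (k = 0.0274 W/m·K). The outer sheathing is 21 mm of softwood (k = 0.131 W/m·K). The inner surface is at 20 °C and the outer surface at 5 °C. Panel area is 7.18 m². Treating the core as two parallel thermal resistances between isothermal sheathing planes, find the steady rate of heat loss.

Sheathing layers in series; stud and cavity paths in parallel between them.
R_inner = 0.013/(0.192×7.18) = 0.00943 K/W
R_stud  = 0.08/(40.7×0.12×7.18) = 0.002281 K/W
R_cav   = 0.08/(0.0274×0.88×7.18) = 0.4621 K/W
1/R_core = 1/R_stud + 1/R_cav → R_core = 0.00227 K/W
R_outer = 0.021/(0.131×7.18) = 0.02233 K/W
R_total = 0.03403 K/W
Q = ΔT/R_total = 15/0.03403

Q ≈ 441 W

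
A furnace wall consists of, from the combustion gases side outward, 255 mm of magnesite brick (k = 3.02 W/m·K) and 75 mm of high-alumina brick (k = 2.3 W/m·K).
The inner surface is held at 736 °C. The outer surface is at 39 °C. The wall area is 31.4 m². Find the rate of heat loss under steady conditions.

Treating each layer as a thermal resistance in series:
R_magnesite brick = L/(kA) = 0.255/(3.02×31.4) = 0.002689 K/W
R_high-alumina brick = L/(kA) = 0.075/(2.3×31.4) = 0.001038 K/W
R_total = 0.003728 K/W
Q = ΔT / R_total = 697 / 0.003728

Q ≈ 187000 W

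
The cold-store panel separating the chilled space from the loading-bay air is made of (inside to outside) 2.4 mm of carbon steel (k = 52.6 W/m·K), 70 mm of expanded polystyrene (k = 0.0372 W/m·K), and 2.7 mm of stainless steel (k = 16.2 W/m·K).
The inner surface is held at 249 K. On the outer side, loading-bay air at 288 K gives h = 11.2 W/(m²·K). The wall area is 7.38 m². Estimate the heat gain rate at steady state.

Thermal resistances in series:
R_carbon steel = L/(kA) = 0.0024/(52.6×7.38) = 6.183×10^-6 K/W
R_expanded polystyrene = L/(kA) = 0.07/(0.0372×7.38) = 0.255 K/W
R_stainless steel = L/(kA) = 0.0027/(16.2×7.38) = 2.258×10^-5 K/W
R_outer film = 1/(h_o·A) = 1/(11.2×7.38) = 0.0121 K/W
R_total = 0.2671 K/W
Q = ΔT / R_total = 39 / 0.2671

Q ≈ 146 W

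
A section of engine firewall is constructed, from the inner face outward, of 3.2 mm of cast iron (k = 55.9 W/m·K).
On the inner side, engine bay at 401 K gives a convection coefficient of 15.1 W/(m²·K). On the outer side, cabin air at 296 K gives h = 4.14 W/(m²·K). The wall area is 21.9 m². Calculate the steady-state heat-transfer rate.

Model the wall as resistances in series:
R_inner film = 1/(h_i·A) = 1/(15.1×21.9) = 0.003024 K/W
R_cast iron = L/(kA) = 0.0032/(55.9×21.9) = 2.614×10^-6 K/W
R_outer film = 1/(h_o·A) = 1/(4.14×21.9) = 0.01103 K/W
R_total = 0.01406 K/W
Q = ΔT / R_total = 105 / 0.01406

Q ≈ 7470 W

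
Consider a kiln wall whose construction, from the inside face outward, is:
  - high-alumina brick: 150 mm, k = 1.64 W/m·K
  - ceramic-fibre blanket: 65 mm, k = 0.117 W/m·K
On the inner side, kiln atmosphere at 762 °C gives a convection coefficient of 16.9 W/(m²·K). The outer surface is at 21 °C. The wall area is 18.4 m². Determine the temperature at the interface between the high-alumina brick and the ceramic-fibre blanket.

T ≈ 604 °C

Using the resistance-network approach (series):
R_inner film = 1/(h_i·A) = 1/(16.9×18.4) = 0.003216 K/W
R_high-alumina brick = L/(kA) = 0.15/(1.64×18.4) = 0.004971 K/W
R_ceramic-fibre blanket = L/(kA) = 0.065/(0.117×18.4) = 0.03019 K/W
R_total = 0.03838 K/W;  Q = ΔT/R_total = 741/0.03838 = 19310 W
T_interface = T_inner − Q·ΣR(inner→interface) = 762 − 19300×0.008187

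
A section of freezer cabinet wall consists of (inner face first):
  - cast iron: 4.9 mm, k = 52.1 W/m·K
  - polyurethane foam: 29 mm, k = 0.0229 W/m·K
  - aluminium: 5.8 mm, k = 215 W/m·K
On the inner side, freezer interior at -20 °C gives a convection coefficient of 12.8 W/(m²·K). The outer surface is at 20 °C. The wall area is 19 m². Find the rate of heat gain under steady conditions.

Using the resistance-network approach (series):
R_inner film = 1/(h_i·A) = 1/(12.8×19) = 0.004112 K/W
R_cast iron = L/(kA) = 0.0049/(52.1×19) = 4.95×10^-6 K/W
R_polyurethane foam = L/(kA) = 0.029/(0.0229×19) = 0.06665 K/W
R_aluminium = L/(kA) = 0.0058/(215×19) = 1.42×10^-6 K/W
R_total = 0.07077 K/W
Q = ΔT / R_total = 40 / 0.07077

Q ≈ 565 W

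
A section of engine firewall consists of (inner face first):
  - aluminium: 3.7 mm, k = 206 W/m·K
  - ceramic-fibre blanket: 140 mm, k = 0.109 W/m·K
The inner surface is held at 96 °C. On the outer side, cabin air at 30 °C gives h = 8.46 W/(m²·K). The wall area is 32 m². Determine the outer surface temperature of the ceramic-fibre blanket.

T ≈ 35.6 °C

Using the resistance-network approach (series):
R_aluminium = L/(kA) = 0.0037/(206×32) = 5.613×10^-7 K/W
R_ceramic-fibre blanket = L/(kA) = 0.14/(0.109×32) = 0.04014 K/W
R_outer film = 1/(h_o·A) = 1/(8.46×32) = 0.003694 K/W
R_total = 0.04383 K/W;  Q = ΔT/R_total = 66/0.04383 = 1506 W
T_interface = T_inner − Q·ΣR(inner→interface) = 96 − 1510×0.04014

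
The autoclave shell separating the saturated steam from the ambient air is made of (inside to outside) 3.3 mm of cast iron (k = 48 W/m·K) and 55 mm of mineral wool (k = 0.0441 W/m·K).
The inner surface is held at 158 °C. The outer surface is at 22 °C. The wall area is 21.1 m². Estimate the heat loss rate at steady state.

Model the wall as resistances in series:
R_cast iron = L/(kA) = 0.0033/(48×21.1) = 3.258×10^-6 K/W
R_mineral wool = L/(kA) = 0.055/(0.0441×21.1) = 0.05911 K/W
R_total = 0.05911 K/W
Q = ΔT / R_total = 136 / 0.05911

Q ≈ 2300 W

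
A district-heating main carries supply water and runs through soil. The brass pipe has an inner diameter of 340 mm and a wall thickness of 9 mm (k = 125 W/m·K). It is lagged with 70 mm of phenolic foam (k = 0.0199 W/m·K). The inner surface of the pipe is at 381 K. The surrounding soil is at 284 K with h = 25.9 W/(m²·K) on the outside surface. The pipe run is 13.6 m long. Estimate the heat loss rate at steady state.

Q ≈ 495 W

Radial resistances (cylindrical: R_cond = ln(r_o/r_i)/(2πkL), R_conv = 1/(h·2πrL)):
R_brass pipe wall = ln(179/170)/(2π×125×13.6) = 4.83×10^-6 K/W
R_phenolic foam = ln(249/179)/(2π×0.0199×13.6) = 0.1941 K/W
R_outer film = 1/(h_o·2πr_oL) = 1/(25.9×2π×0.249×13.6) = 0.001815 K/W
R_total = 0.1959 K/W
Q = ΔT/R_total = 97/0.1959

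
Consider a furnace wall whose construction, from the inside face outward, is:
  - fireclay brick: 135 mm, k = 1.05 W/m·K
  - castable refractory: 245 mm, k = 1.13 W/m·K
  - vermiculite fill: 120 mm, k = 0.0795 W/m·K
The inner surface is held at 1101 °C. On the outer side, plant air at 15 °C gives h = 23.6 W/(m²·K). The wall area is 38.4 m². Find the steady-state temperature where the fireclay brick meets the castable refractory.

T ≈ 1030 °C

Series thermal resistances:
R_fireclay brick = L/(kA) = 0.135/(1.05×38.4) = 0.003348 K/W
R_castable refractory = L/(kA) = 0.245/(1.13×38.4) = 0.005646 K/W
R_vermiculite fill = L/(kA) = 0.12/(0.0795×38.4) = 0.03931 K/W
R_outer film = 1/(h_o·A) = 1/(23.6×38.4) = 0.001103 K/W
R_total = 0.04941 K/W;  Q = ΔT/R_total = 1086/0.04941 = 21980 W
T_interface = T_inner − Q·ΣR(inner→interface) = 1101 − 22000×0.003348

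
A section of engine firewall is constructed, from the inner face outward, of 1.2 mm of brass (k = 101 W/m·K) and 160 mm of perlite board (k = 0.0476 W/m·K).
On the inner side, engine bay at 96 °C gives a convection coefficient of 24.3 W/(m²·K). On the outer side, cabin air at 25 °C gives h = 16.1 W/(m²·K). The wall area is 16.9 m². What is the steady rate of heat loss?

Q ≈ 346 W

Series thermal resistances:
R_inner film = 1/(h_i·A) = 1/(24.3×16.9) = 0.002435 K/W
R_brass = L/(kA) = 0.0012/(101×16.9) = 7.03×10^-7 K/W
R_perlite board = L/(kA) = 0.16/(0.0476×16.9) = 0.1989 K/W
R_outer film = 1/(h_o·A) = 1/(16.1×16.9) = 0.003675 K/W
R_total = 0.205 K/W
Q = ΔT / R_total = 71 / 0.205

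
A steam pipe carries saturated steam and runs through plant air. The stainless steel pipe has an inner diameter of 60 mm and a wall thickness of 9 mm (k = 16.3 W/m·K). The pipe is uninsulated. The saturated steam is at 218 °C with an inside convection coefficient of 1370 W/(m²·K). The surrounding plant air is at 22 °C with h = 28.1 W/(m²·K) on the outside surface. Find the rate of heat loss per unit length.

q′ ≈ 1290 W/m

For a radial system each layer contributes R = ln(r_out/r_in)/(2πkL); films add R = 1/(hA).
R_inner film = 1/(h_i·2πr₁L) = 1/(1370×2π×0.03×1) = 0.003872 K/W
R_stainless steel pipe wall = ln(39/30)/(2π×16.3×1) = 0.002562 K/W
R_outer film = 1/(h_o·2πr_oL) = 1/(28.1×2π×0.039×1) = 0.1452 K/W
R_total = 0.1517 K/W
Q = ΔT/R_total = 196/0.1517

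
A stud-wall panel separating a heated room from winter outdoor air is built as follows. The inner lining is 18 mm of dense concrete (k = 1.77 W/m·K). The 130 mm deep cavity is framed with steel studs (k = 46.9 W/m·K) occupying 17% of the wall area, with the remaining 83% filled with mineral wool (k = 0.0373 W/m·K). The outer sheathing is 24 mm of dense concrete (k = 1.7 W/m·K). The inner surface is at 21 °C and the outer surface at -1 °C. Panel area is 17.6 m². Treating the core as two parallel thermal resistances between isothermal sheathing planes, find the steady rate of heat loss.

Q ≈ 9550 W

Sheathing layers in series; stud and cavity paths in parallel between them.
R_inner = 0.018/(1.77×17.6) = 5.778×10^-4 K/W
R_stud  = 0.13/(46.9×0.17×17.6) = 9.264×10^-4 K/W
R_cav   = 0.13/(0.0373×0.83×17.6) = 0.2386 K/W
1/R_core = 1/R_stud + 1/R_cav → R_core = 9.228×10^-4 K/W
R_outer = 0.024/(1.7×17.6) = 8.021×10^-4 K/W
R_total = 0.002303 K/W
Q = ΔT/R_total = 22/0.002303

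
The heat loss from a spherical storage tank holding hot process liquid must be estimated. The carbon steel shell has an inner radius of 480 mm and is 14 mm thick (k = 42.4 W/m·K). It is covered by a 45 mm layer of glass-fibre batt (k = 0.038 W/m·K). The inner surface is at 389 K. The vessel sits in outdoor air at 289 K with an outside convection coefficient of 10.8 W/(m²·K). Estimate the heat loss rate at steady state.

Q ≈ 264 W

Radial (spherical) resistances in series:
R_carbon steel shell = (1/0.48 − 1/0.494)/(4π×42.4) = 1.108×10^-4 K/W
R_glass-fibre batt = (1/0.494 − 1/0.539)/(4π×0.038) = 0.3539 K/W
R_outer film = 1/(h·4πr_o²) = 1/(10.8×4π×0.539²) = 0.02536 K/W
R_total = 0.3794 K/W
Q = ΔT/R_total = 100/0.3794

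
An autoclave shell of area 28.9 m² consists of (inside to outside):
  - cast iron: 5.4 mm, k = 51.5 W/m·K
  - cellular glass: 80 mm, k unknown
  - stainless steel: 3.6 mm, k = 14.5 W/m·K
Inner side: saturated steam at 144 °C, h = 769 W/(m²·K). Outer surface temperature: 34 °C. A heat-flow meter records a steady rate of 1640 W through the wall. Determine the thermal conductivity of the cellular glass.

k ≈ 0.0413 W/(m·K)

Treating each layer as a thermal resistance in series:
R_inner film = 1/(h_i·A) = 1/(769×28.9) = 4.5×10^-5 K/W
R_cast iron = L/(kA) = 0.0054/(51.5×28.9) = 3.628×10^-6 K/W
R_stainless steel = L/(kA) = 0.0036/(14.5×28.9) = 8.591×10^-6 K/W
Sum of known resistances R_other = 5.722×10^-5 K/W
Total R = ΔT/Q = 110/1640 = 0.06707 K/W
R_cellular glass = R_total − R_other = 0.06702 K/W
k = L/(R·A) = 0.08/(0.06702×28.9)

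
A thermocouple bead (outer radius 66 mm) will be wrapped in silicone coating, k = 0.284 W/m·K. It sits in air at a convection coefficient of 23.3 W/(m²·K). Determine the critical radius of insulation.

r_cr ≈ 24.4 mm

For a sphere r_cr = 2k/h = 2×0.284/23.3
r_cr = 24.4 mm; since the bare radius (66 mm) is above r_cr, any added insulation will reduce heat loss.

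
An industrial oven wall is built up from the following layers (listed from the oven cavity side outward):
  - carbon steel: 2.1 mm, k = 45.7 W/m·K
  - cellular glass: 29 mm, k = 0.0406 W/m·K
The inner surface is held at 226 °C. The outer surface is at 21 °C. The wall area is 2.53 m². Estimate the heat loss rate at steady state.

Thermal resistances in series:
R_carbon steel = L/(kA) = 0.0021/(45.7×2.53) = 1.816×10^-5 K/W
R_cellular glass = L/(kA) = 0.029/(0.0406×2.53) = 0.2823 K/W
R_total = 0.2823 K/W
Q = ΔT / R_total = 205 / 0.2823

Q ≈ 726 W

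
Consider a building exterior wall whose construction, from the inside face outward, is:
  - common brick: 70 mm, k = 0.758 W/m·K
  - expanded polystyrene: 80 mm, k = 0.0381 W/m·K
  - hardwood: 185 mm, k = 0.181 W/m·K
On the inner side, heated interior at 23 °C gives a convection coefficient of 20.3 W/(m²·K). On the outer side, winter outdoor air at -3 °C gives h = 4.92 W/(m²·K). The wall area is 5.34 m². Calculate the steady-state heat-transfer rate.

Using the resistance-network approach (series):
R_inner film = 1/(h_i·A) = 1/(20.3×5.34) = 0.009225 K/W
R_common brick = L/(kA) = 0.07/(0.758×5.34) = 0.01729 K/W
R_expanded polystyrene = L/(kA) = 0.08/(0.0381×5.34) = 0.3932 K/W
R_hardwood = L/(kA) = 0.185/(0.181×5.34) = 0.1914 K/W
R_outer film = 1/(h_o·A) = 1/(4.92×5.34) = 0.03806 K/W
R_total = 0.6492 K/W
Q = ΔT / R_total = 26 / 0.6492

Q ≈ 40 W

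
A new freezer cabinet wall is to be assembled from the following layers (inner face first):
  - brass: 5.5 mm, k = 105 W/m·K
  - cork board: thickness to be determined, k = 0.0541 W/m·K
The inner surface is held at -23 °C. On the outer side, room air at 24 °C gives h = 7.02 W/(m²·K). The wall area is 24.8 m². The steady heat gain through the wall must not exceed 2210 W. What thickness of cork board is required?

L ≈ 20.8 mm

Series thermal resistances:
R_brass = L/(kA) = 0.0055/(105×24.8) = 2.112×10^-6 K/W
R_outer film = 1/(h_o·A) = 1/(7.02×24.8) = 0.005744 K/W
Sum of the known resistances R_other = 0.005746 K/W
Required total resistance R_tot = ΔT/Q_allow = 47/2210 = 0.02127 K/W
R_cork board = R_tot − R_other = 0.01552 K/W
L = R·k·A = 0.01552×0.0541×24.8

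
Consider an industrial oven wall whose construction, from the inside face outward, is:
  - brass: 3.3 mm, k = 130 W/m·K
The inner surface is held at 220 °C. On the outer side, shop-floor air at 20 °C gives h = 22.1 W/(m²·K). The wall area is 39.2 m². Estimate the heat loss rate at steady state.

Q ≈ 173000 W

Series thermal resistances:
R_brass = L/(kA) = 0.0033/(130×39.2) = 6.476×10^-7 K/W
R_outer film = 1/(h_o·A) = 1/(22.1×39.2) = 0.001154 K/W
R_total = 0.001155 K/W
Q = ΔT / R_total = 200 / 0.001155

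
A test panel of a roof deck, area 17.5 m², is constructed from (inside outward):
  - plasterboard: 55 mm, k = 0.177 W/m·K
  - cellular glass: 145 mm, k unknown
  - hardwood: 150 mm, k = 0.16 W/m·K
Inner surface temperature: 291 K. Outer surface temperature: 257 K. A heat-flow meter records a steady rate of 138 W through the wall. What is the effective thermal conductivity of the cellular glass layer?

k ≈ 0.0473 W/(m·K)

Treating each layer as a thermal resistance in series:
R_plasterboard = L/(kA) = 0.055/(0.177×17.5) = 0.01776 K/W
R_hardwood = L/(kA) = 0.15/(0.16×17.5) = 0.05357 K/W
Sum of known resistances R_other = 0.07133 K/W
Total R = ΔT/Q = 34/138 = 0.2464 K/W
R_cellular glass = R_total − R_other = 0.175 K/W
k = L/(R·A) = 0.145/(0.175×17.5)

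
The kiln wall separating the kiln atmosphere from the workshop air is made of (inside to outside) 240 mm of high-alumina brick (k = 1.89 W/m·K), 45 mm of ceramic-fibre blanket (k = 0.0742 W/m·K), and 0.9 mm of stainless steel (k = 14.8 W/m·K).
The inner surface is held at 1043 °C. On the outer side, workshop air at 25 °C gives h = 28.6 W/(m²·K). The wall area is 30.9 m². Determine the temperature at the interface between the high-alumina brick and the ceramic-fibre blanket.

T ≈ 875 °C

Model the wall as resistances in series:
R_high-alumina brick = L/(kA) = 0.24/(1.89×30.9) = 0.00411 K/W
R_ceramic-fibre blanket = L/(kA) = 0.045/(0.0742×30.9) = 0.01963 K/W
R_stainless steel = L/(kA) = 0.0009/(14.8×30.9) = 1.968×10^-6 K/W
R_outer film = 1/(h_o·A) = 1/(28.6×30.9) = 0.001132 K/W
R_total = 0.02487 K/W;  Q = ΔT/R_total = 1018/0.02487 = 40930 W
T_interface = T_inner − Q·ΣR(inner→interface) = 1043 − 40900×0.00411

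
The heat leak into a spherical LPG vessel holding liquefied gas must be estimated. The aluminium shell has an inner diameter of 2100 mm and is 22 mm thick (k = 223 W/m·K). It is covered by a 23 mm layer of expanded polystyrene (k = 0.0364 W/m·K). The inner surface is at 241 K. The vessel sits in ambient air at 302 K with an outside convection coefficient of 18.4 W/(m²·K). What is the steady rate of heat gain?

Q ≈ 1310 W

Each spherical layer contributes R = (1/r_i − 1/r_o)/(4πk):
R_aluminium shell = (1/1.05 − 1/1.072)/(4π×223) = 6.975×10^-6 K/W
R_expanded polystyrene = (1/1.072 − 1/1.095)/(4π×0.0364) = 0.04284 K/W
R_outer film = 1/(h·4πr_o²) = 1/(18.4×4π×1.095²) = 0.003607 K/W
R_total = 0.04645 K/W
Q = ΔT/R_total = 61/0.04645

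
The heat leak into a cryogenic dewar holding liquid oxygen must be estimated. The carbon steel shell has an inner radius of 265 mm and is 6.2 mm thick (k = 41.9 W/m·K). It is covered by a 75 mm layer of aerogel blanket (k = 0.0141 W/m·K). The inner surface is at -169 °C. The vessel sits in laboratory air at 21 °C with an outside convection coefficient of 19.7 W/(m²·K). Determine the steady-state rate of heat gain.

Spherical conduction: R = (1/r_in − 1/r_out)/(4πk) per layer; series-sum.
R_carbon steel shell = (1/0.265 − 1/0.2712)/(4π×41.9) = 1.638×10^-4 K/W
R_aerogel blanket = (1/0.2712 − 1/0.3462)/(4π×0.0141) = 4.508 K/W
R_outer film = 1/(h·4πr_o²) = 1/(19.7×4π×0.3462²) = 0.0337 K/W
R_total = 4.542 K/W
Q = ΔT/R_total = 190/4.542

Q ≈ 41.8 W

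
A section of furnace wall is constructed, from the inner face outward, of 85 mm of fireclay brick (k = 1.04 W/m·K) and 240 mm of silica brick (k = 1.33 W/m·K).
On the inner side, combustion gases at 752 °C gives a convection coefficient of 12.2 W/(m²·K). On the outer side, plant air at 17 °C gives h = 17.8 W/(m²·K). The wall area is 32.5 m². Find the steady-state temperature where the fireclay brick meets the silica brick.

Model the wall as resistances in series:
R_inner film = 1/(h_i·A) = 1/(12.2×32.5) = 0.002522 K/W
R_fireclay brick = L/(kA) = 0.085/(1.04×32.5) = 0.002515 K/W
R_silica brick = L/(kA) = 0.24/(1.33×32.5) = 0.005552 K/W
R_outer film = 1/(h_o·A) = 1/(17.8×32.5) = 0.001729 K/W
R_total = 0.01232 K/W;  Q = ΔT/R_total = 735/0.01232 = 59670 W
T_interface = T_inner − Q·ΣR(inner→interface) = 752 − 59700×0.005037

T ≈ 451 °C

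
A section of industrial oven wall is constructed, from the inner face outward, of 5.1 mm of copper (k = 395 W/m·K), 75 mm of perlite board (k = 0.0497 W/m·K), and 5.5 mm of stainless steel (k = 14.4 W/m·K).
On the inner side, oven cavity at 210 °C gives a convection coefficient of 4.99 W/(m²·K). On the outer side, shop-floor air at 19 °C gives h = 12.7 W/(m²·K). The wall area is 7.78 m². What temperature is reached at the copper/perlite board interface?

Model the wall as resistances in series:
R_inner film = 1/(h_i·A) = 1/(4.99×7.78) = 0.02576 K/W
R_copper = L/(kA) = 0.0051/(395×7.78) = 1.66×10^-6 K/W
R_perlite board = L/(kA) = 0.075/(0.0497×7.78) = 0.194 K/W
R_stainless steel = L/(kA) = 0.0055/(14.4×7.78) = 4.909×10^-5 K/W
R_outer film = 1/(h_o·A) = 1/(12.7×7.78) = 0.01012 K/W
R_total = 0.2299 K/W;  Q = ΔT/R_total = 191/0.2299 = 830.8 W
T_interface = T_inner − Q·ΣR(inner→interface) = 210 − 831×0.02576

T ≈ 189 °C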